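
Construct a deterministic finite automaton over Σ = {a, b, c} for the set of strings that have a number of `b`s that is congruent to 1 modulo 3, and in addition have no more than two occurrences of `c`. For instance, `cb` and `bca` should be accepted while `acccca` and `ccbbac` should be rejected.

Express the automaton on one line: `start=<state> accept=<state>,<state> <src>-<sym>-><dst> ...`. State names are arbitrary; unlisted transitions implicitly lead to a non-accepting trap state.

start=q0 accept=q1,q4,q7 q0-a->q0 q0-b->q1 q0-c->q2 q1-a->q1 q1-b->q3 q1-c->q4 q2-a->q2 q2-b->q4 q2-c->q5 q3-a->q3 q3-b->q0 q3-c->q6 q4-a->q4 q4-b->q6 q4-c->q7 q5-a->q5 q5-b->q7 q5-c->q8 q6-a->q6 q6-b->q2 q6-c->q9 q7-a->q7 q7-b->q9 q7-c->q8 q8-a->q8 q8-b->q8 q8-c->q8 q9-a->q9 q9-b->q5 q9-c->q8

Build one automaton per condition and run them in lockstep. One (3 states) tracks the count of `b`s modulo 3; the other (4 states) tracks the count of `c`s, saturating at 3. Each combined state is a pair, one component from each; accept when both components accept. After merging equivalent states the machine shrinks.
With 10 states:
        a   b   c  
>  q0   q0  q1  q2 
 * q1   q1  q3  q4 
   q2   q2  q4  q5 
   q3   q3  q0  q6 
 * q4   q4  q6  q7 
   q5   q5  q7  q8 
   q6   q6  q2  q9 
 * q7   q7  q9  q8 
   q8   q8  q8  q8 
   q9   q9  q5  q8 
(> = start, * = accepting)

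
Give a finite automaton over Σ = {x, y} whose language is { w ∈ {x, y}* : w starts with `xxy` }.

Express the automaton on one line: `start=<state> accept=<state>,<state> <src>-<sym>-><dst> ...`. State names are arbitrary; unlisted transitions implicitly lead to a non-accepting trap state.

Walk along `xxy` while the input agrees: from q0 take `x` to q1, and so on. Any deviation drops to the rejecting sink q4. Once q3 is reached the prefix is confirmed and every continuation is accepted.
With 5 states:
        x   y  
>  q0   q1  q4 
   q1   q2  q4 
   q2   q4  q3 
 * q3   q3  q3 
   q4   q4  q4 
(> = start, * = accepting)

start=q0 accept=q3 q0-x->q1 q0-y->q4 q1-x->q2 q1-y->q4 q2-x->q4 q2-y->q3 q3-x->q3 q3-y->q3 q4-x->q4 q4-y->q4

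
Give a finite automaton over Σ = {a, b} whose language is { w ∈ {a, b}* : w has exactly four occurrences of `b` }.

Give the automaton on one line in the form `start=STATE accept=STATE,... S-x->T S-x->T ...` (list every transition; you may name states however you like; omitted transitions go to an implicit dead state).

start=S0 accept=S4 S0-a->S0 S0-b->S1 S1-a->S1 S1-b->S2 S2-a->S2 S2-b->S3 S3-a->S3 S3-b->S4 S4-a->S4 S4-b->S5 S5-a->S5 S5-b->S5

Count `b`s, saturating at 5: states S0 through S4 mean 0 through 4 `b`s seen; S5 means more than 4. Each `b` increments (capped at S5); other symbols loop. Accept from {S4}.
With 6 states:
        a   b  
>  S0   S0  S1 
   S1   S1  S2 
   S2   S2  S3 
   S3   S3  S4 
 * S4   S4  S5 
   S5   S5  S5 
(> = start, * = accepting)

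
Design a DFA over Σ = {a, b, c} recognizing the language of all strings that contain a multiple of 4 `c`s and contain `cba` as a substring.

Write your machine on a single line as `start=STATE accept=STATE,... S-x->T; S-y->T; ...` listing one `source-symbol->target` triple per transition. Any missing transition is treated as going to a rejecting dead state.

Handle the two conditions separately and then intersect. One (4 states) tracks the count of `c`s modulo 4; the other (4 states) tracks whether and how much of `cba` has been seen. Each combined state is a pair, one component from each; accept when both components accept.
With 16 states:
          a    b    c  
>  S0     S0   S0   S1 
   S1     S2   S3   S4 
   S2     S2   S2   S4 
   S3     S5   S2   S4 
   S4     S6   S7   S8 
   S5     S5   S5   S9 
   S6     S6   S6   S8 
   S7     S9   S6   S8 
   S8    S10  S11  S12 
   S9     S9   S9  S13 
   S10   S10  S10  S12 
   S11   S13  S10  S12 
   S12    S0  S14   S1 
   S13   S13  S13  S15 
   S14   S15   S0   S1 
 * S15   S15  S15   S5 
(> = start, * = accepting)

start=S0; accept=S15; S0-a->S0; S0-b->S0; S0-c->S1; S1-a->S2; S1-b->S3; S1-c->S4; S2-a->S2; S2-b->S2; S2-c->S4; S3-a->S5; S3-b->S2; S3-c->S4; S4-a->S6; S4-b->S7; S4-c->S8; S5-a->S5; S5-b->S5; S5-c->S9; S6-a->S6; S6-b->S6; S6-c->S8; S7-a->S9; S7-b->S6; S7-c->S8; S8-a->S10; S8-b->S11; S8-c->S12; S9-a->S9; S9-b->S9; S9-c->S13; S10-a->S10; S10-b->S10; S10-c->S12; S11-a->S13; S11-b->S10; S11-c->S12; S12-a->S0; S12-b->S14; S12-c->S1; S13-a->S13; S13-b->S13; S13-c->S15; S14-a->S15; S14-b->S0; S14-c->S1; S15-a->S15; S15-b->S15; S15-c->S5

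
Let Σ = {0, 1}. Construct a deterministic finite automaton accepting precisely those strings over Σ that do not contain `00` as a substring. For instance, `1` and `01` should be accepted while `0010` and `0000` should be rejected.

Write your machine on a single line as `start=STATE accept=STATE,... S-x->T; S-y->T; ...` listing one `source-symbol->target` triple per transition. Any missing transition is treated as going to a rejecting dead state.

start=q0; accept=q0,q1; q0-0->q1; q0-1->q0; q1-0->q2; q1-1->q0; q2-0->q2; q2-1->q2

Track partial matches of the forbidden pattern `00`. State q2 is a dead state reached once `00` has occurred; every other state accepts. q0 means no part of `00` is currently matched.
        0   1  
>* q0   q1  q0 
 * q1   q2  q0 
   q2   q2  q2 
(> = start, * = accepting)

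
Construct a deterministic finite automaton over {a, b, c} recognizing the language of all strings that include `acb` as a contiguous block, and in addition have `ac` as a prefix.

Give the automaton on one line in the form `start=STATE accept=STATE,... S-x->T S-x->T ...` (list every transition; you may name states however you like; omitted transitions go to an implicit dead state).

Build one automaton per condition and run them in lockstep. One (4 states) tracks whether and how much of `acb` has been seen; the other (4 states) tracks whether the input so far still matches the prefix `ac`. Each combined state is a pair, one component from each; accept when both components accept.
A 10-state machine:
        a   b   c  
>  q0   q1  q2  q2 
   q1   q3  q2  q4 
   q2   q3  q2  q2 
   q3   q3  q2  q5 
   q4   q6  q7  q8 
   q5   q3  q9  q2 
   q6   q6  q8  q4 
 * q7   q7  q7  q7 
   q8   q6  q8  q8 
   q9   q9  q9  q9 
(> = start, * = accepting)

start=q0 accept=q7 q0-a->q1 q0-b->q2 q0-c->q2 q1-a->q3 q1-b->q2 q1-c->q4 q2-a->q3 q2-b->q2 q2-c->q2 q3-a->q3 q3-b->q2 q3-c->q5 q4-a->q6 q4-b->q7 q4-c->q8 q5-a->q3 q5-b->q9 q5-c->q2 q6-a->q6 q6-b->q8 q6-c->q4 q7-a->q7 q7-b->q7 q7-c->q7 q8-a->q6 q8-b->q8 q8-c->q8 q9-a->q9 q9-b->q9 q9-c->q9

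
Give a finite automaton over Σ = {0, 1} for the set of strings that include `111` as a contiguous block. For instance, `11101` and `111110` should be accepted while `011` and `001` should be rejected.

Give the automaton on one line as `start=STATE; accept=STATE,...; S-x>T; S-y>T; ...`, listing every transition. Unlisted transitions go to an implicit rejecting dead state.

start=S0; accept=S3; S0-0>S0; S0-1>S1; S1-0>S0; S1-1>S2; S2-0>S0; S2-1>S3; S3-0>S3; S3-1>S3

Track how much of `111` has been matched so far: state S0 is no progress, S3 is the absorbing accept state reached once `111` has occurred. Intermediate states record partial matches; on a mismatch, fall back to the longest reusable overlap.
        0   1  
>  S0   S0  S1 
   S1   S0  S2 
   S2   S0  S3 
 * S3   S3  S3 
(> = start, * = accepting)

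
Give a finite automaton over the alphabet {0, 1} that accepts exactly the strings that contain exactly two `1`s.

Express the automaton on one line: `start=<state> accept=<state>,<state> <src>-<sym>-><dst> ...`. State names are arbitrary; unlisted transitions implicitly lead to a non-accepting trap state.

start=S0 accept=S2 S0-0->S0 S0-1->S1 S1-0->S1 S1-1->S2 S2-0->S2 S2-1->S3 S3-0->S3 S3-1->S3

Count `1`s, saturating at 3: states S0 through S2 mean 0 through 2 `1`s seen; S3 means more than 2. Each `1` increments (capped at S3); other symbols loop. Accept from {S2}.
A 4-state machine:
        0   1  
>  S0   S0  S1 
   S1   S1  S2 
 * S2   S2  S3 
   S3   S3  S3 
(> = start, * = accepting)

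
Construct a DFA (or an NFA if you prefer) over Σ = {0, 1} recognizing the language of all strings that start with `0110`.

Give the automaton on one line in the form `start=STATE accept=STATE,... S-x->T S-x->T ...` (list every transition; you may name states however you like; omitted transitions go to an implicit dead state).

start=A accept=E A-0->B A-1->F B-0->F B-1->C C-0->F C-1->D D-0->E D-1->F E-0->E E-1->E F-0->F F-1->F

Walk along `0110` while the input agrees: from A take `0` to B, and so on. Any deviation drops to the rejecting sink F. Once E is reached the prefix is confirmed and every continuation is accepted.
       0  1 
>  A   B  F 
   B   F  C 
   C   F  D 
   D   E  F 
 * E   E  E 
   F   F  F 
(> = start, * = accepting)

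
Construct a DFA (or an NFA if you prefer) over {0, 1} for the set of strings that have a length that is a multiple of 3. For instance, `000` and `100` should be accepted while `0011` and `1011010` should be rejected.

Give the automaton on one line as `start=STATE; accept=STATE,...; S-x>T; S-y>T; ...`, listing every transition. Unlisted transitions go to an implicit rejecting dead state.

Only the length mod 3 matters, so use a 3-cycle: from any state, every input symbol moves to the next state, wrapping s2 back to s0. Mark s0 accepting.
        0   1  
>* s0   s1  s1 
   s1   s2  s2 
   s2   s0  s0 
(> = start, * = accepting)

start=s0; accept=s0; s0-0>s1; s0-1>s1; s1-0>s2; s1-1>s2; s2-0>s0; s2-1>s0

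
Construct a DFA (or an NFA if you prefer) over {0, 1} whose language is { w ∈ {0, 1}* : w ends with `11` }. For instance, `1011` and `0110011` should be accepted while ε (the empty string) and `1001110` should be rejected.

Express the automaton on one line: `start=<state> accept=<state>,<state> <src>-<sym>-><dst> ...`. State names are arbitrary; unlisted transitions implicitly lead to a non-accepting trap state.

start=A accept=C A-0->A A-1->B B-0->A B-1->C C-0->A C-1->C

Let each state record the length of the longest suffix of the input read so far that is also a prefix of `11`. B means the last symbol is `1`; C means the last 2 symbols are `11`. Accept only at C, where the string currently ends in `11`.
3 states suffice.
       0  1 
>  A   A  B 
   B   A  C 
 * C   A  C 
(> = start, * = accepting)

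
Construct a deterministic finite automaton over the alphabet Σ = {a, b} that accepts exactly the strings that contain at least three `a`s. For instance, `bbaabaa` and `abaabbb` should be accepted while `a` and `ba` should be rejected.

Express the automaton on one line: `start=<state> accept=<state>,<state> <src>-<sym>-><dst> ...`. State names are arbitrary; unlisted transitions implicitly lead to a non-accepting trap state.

start=S0 accept=S3,S4 S0-a->S1 S0-b->S0 S1-a->S2 S1-b->S1 S2-a->S3 S2-b->S2 S3-a->S4 S3-b->S3 S4-a->S4 S4-b->S4

Count `a`s, saturating at 4: states S0 through S3 mean 0 through 3 `a`s seen; S4 means more than 3. Each `a` increments (capped at S4); other symbols loop. Accept from {S3, S4}.
5 states suffice.
        a   b  
>  S0   S1  S0 
   S1   S2  S1 
   S2   S3  S2 
 * S3   S4  S3 
 * S4   S4  S4 
(> = start, * = accepting)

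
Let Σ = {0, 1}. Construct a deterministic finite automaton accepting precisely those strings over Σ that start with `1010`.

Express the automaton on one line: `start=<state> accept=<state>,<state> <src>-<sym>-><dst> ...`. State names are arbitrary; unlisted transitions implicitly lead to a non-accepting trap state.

start=s0 accept=s4 s0-0->s5 s0-1->s1 s1-0->s2 s1-1->s5 s2-0->s5 s2-1->s3 s3-0->s4 s3-1->s5 s4-0->s4 s4-1->s4 s5-0->s5 s5-1->s5

Walk along `1010` while the input agrees: from s0 take `1` to s1, and so on. Any deviation drops to the rejecting sink s5. Once s4 is reached the prefix is confirmed and every continuation is accepted.
6 states suffice.
        0   1  
>  s0   s5  s1 
   s1   s2  s5 
   s2   s5  s3 
   s3   s4  s5 
 * s4   s4  s4 
   s5   s5  s5 
(> = start, * = accepting)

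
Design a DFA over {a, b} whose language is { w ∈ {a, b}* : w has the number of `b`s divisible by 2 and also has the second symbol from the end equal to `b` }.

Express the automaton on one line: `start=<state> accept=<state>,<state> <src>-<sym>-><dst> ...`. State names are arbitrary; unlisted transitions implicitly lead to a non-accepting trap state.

Handle the two conditions separately and then intersect. One (2 states) tracks the count of `b`s modulo 2; the other (7 states) tracks the last 2 symbols read. Each combined state is a pair, one component from each; accept when both components accept. Minimizing collapses redundant product states.
A 6-state machine:
        a   b  
>  s0   s0  s1 
   s1   s2  s3 
   s2   s2  s4 
 * s3   s5  s1 
   s4   s5  s1 
 * s5   s0  s1 
(> = start, * = accepting)

start=s0 accept=s3,s5 s0-a->s0 s0-b->s1 s1-a->s2 s1-b->s3 s2-a->s2 s2-b->s4 s3-a->s5 s3-b->s1 s4-a->s5 s4-b->s1 s5-a->s0 s5-b->s1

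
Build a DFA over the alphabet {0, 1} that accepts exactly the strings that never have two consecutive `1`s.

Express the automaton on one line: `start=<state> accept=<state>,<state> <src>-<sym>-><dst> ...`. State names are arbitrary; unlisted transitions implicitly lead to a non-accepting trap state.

This is the complement of 'contains `11`'. Use the same substring-matching states — q0 through q2 holding how much of `11` has just been matched — but flip the accepting set: everything except the trap q2 accepts.
        0   1  
>* q0   q0  q1 
 * q1   q0  q2 
   q2   q2  q2 
(> = start, * = accepting)

start=q0 accept=q0,q1 q0-0->q0 q0-1->q1 q1-0->q0 q1-1->q2 q2-0->q2 q2-1->q2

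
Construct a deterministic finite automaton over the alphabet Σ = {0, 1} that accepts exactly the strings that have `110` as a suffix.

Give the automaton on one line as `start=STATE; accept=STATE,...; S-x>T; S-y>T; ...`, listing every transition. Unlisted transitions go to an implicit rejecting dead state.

start=q0; accept=q3; q0-0>q0; q0-1>q1; q1-0>q0; q1-1>q2; q2-0>q3; q2-1>q2; q3-0>q0; q3-1>q1

Remember how much of `110` the current input suffix matches. State q0 means no match yet; q1 means the last symbol is `1`; q2 means the last 2 symbols are `11`; q3 means the last 3 symbols are `110`. Only q3 accepts. On a mismatch, fall back to the longest proper suffix that is still a prefix of `110`.
4 states suffice.
        0   1  
>  q0   q0  q1 
   q1   q0  q2 
   q2   q3  q2 
 * q3   q0  q1 
(> = start, * = accepting)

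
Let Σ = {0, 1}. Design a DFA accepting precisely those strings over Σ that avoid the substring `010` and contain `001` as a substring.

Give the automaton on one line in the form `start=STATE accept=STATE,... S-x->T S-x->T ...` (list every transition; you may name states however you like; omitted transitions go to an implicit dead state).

Run two small machines in parallel and take their product. The first has 4 states tracking partial matches of the forbidden pattern `010`; the second has 4 states tracking whether and how much of `001` has been seen. A product state is a pair (one from each), accepting exactly when both do.
With 11 states:
          0    1  
>  S0     S1   S0 
   S1     S2   S3 
   S2     S2   S4 
   S3     S5   S0 
 * S4     S6   S7 
   S5     S8   S9 
   S6     S6   S6 
 * S7    S10   S7 
   S8     S8   S6 
   S9     S5   S9 
 * S10   S10   S4 
(> = start, * = accepting)

start=S0 accept=S4,S7,S10 S0-0->S1 S0-1->S0 S1-0->S2 S1-1->S3 S2-0->S2 S2-1->S4 S3-0->S5 S3-1->S0 S4-0->S6 S4-1->S7 S5-0->S8 S5-1->S9 S6-0->S6 S6-1->S6 S7-0->S10 S7-1->S7 S8-0->S8 S8-1->S6 S9-0->S5 S9-1->S9 S10-0->S10 S10-1->S4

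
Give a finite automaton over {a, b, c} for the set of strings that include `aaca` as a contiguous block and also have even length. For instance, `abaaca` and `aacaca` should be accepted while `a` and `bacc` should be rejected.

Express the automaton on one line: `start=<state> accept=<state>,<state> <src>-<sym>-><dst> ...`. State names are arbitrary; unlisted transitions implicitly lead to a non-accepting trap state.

start=S0 accept=S8 S0-a->S1 S0-b->S2 S0-c->S2 S1-a->S3 S1-b->S0 S1-c->S0 S2-a->S4 S2-b->S0 S2-c->S0 S3-a->S5 S3-b->S2 S3-c->S6 S4-a->S5 S4-b->S2 S4-c->S2 S5-a->S3 S5-b->S0 S5-c->S7 S6-a->S8 S6-b->S0 S6-c->S0 S7-a->S9 S7-b->S2 S7-c->S2 S8-a->S9 S8-b->S9 S8-c->S9 S9-a->S8 S9-b->S8 S9-c->S8

Build one automaton per condition and run them in lockstep. The first has 5 states tracking whether and how much of `aaca` has been seen; the second has 2 states tracking the input length modulo 2. A product state is a pair (one from each), accepting exactly when both do.
        a   b   c  
>  S0   S1  S2  S2 
   S1   S3  S0  S0 
   S2   S4  S0  S0 
   S3   S5  S2  S6 
   S4   S5  S2  S2 
   S5   S3  S0  S7 
   S6   S8  S0  S0 
   S7   S9  S2  S2 
 * S8   S9  S9  S9 
   S9   S8  S8  S8 
(> = start, * = accepting)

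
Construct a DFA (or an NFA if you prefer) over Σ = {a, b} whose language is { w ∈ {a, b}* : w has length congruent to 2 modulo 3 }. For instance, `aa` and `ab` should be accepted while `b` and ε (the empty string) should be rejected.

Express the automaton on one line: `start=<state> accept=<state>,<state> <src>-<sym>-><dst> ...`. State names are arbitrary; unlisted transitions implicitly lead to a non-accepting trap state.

start=q0 accept=q2 q0-a->q1 q0-b->q1 q1-a->q2 q1-b->q2 q2-a->q0 q2-b->q0

Count input length modulo 3: every symbol advances one step around the cycle q0 → q1 → q2 → q0. Accept at q2.
With 3 states:
        a   b  
>  q0   q1  q1 
   q1   q2  q2 
 * q2   q0  q0 
(> = start, * = accepting)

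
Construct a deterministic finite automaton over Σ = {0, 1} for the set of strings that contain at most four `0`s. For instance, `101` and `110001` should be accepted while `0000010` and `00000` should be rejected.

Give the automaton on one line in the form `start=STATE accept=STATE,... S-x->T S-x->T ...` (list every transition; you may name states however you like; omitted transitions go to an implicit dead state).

Only the number of `0`s matters, and only up to 5. Make a chain A → B → C → D → E → F advanced by each `0` (with F absorbing); every other symbol self-loops. The accepting set is {A, B, C, D, E}.
       0  1 
>* A   B  A 
 * B   C  B 
 * C   D  C 
 * D   E  D 
 * E   F  E 
   F   F  F 
(> = start, * = accepting)

start=A accept=A,B,C,D,E A-0->B A-1->A B-0->C B-1->B C-0->D C-1->C D-0->E D-1->D E-0->F E-1->E F-0->F F-1->F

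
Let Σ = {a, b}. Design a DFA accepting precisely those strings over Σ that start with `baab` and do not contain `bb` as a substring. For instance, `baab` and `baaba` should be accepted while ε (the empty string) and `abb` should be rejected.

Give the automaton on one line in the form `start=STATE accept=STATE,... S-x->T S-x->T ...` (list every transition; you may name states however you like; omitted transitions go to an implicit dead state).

start=s0 accept=s5,s6 s0-a->s1 s0-b->s2 s1-a->s1 s1-b->s1 s2-a->s3 s2-b->s1 s3-a->s4 s3-b->s1 s4-a->s1 s4-b->s5 s5-a->s6 s5-b->s1 s6-a->s6 s6-b->s5

Build one automaton per condition and run them in lockstep. One (6 states) tracks whether the input so far still matches the prefix `baab`; the other (3 states) tracks partial matches of the forbidden pattern `bb`. Each combined state is a pair, one component from each; accept when both components accept. After merging equivalent states the machine shrinks.
With 7 states:
        a   b  
>  s0   s1  s2 
   s1   s1  s1 
   s2   s3  s1 
   s3   s4  s1 
   s4   s1  s5 
 * s5   s6  s1 
 * s6   s6  s5 
(> = start, * = accepting)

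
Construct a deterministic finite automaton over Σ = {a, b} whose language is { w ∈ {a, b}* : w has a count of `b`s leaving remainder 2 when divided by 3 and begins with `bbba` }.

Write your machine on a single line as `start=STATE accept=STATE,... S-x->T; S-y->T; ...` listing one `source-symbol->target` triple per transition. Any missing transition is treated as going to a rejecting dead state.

start=q0; accept=q7; q0-a->q1; q0-b->q2; q1-a->q1; q1-b->q1; q2-a->q1; q2-b->q3; q3-a->q1; q3-b->q4; q4-a->q5; q4-b->q1; q5-a->q5; q5-b->q6; q6-a->q6; q6-b->q7; q7-a->q7; q7-b->q5

Handle the two conditions separately and then intersect. One (3 states) tracks the count of `b`s modulo 3; the other (6 states) tracks whether the input so far still matches the prefix `bbba`. Each combined state is a pair, one component from each; accept when both components accept. Minimizing collapses redundant product states.
With 8 states:
        a   b  
>  q0   q1  q2 
   q1   q1  q1 
   q2   q1  q3 
   q3   q1  q4 
   q4   q5  q1 
   q5   q5  q6 
   q6   q6  q7 
 * q7   q7  q5 
(> = start, * = accepting)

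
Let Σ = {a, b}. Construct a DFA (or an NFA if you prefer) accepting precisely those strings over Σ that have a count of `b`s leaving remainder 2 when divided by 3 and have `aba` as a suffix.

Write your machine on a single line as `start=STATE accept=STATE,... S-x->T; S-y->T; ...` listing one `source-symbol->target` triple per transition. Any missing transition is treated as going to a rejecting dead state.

start=q0; accept=q5; q0-a->q0; q0-b->q1; q1-a->q2; q1-b->q3; q2-a->q2; q2-b->q4; q3-a->q3; q3-b->q0; q4-a->q5; q4-b->q0; q5-a->q3; q5-b->q0

Run two small machines in parallel and take their product. The first has 3 states tracking the count of `b`s modulo 3; the second has 4 states tracking how much of the suffix `aba` has currently been matched. A product state is a pair (one from each), accepting exactly when both do. After merging equivalent states the machine shrinks.
A 6-state machine:
        a   b  
>  q0   q0  q1 
   q1   q2  q3 
   q2   q2  q4 
   q3   q3  q0 
   q4   q5  q0 
 * q5   q3  q0 
(> = start, * = accepting)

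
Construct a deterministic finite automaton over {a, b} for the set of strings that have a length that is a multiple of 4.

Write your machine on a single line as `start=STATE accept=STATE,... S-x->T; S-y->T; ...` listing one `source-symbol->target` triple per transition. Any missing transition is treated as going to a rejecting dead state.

start=s0; accept=s0; s0-a->s1; s0-b->s1; s1-a->s2; s1-b->s2; s2-a->s3; s2-b->s3; s3-a->s0; s3-b->s0

Count input length modulo 4: every symbol advances one step around the cycle s0 → s1 → s2 → s3 → s0. Accept at s0.
4 states suffice.
        a   b  
>* s0   s1  s1 
   s1   s2  s2 
   s2   s3  s3 
   s3   s0  s0 
(> = start, * = accepting)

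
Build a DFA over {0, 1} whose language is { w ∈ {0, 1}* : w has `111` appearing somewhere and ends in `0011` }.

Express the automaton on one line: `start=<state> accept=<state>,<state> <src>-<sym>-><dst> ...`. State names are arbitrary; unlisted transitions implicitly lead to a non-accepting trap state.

start=q0 accept=q11 q0-0->q1 q0-1->q2 q1-0->q3 q1-1->q2 q2-0->q1 q2-1->q4 q3-0->q3 q3-1->q5 q4-0->q1 q4-1->q6 q5-0->q1 q5-1->q7 q6-0->q8 q6-1->q6 q7-0->q1 q7-1->q6 q8-0->q9 q8-1->q6 q9-0->q9 q9-1->q10 q10-0->q8 q10-1->q11 q11-0->q8 q11-1->q6

Handle the two conditions separately and then intersect. One (4 states) tracks whether and how much of `111` has been seen; the other (5 states) tracks how much of the suffix `0011` has currently been matched. Each combined state is a pair, one component from each; accept when both components accept.
          0    1  
>  q0     q1   q2 
   q1     q3   q2 
   q2     q1   q4 
   q3     q3   q5 
   q4     q1   q6 
   q5     q1   q7 
   q6     q8   q6 
   q7     q1   q6 
   q8     q9   q6 
   q9     q9  q10 
   q10    q8  q11 
 * q11    q8   q6 
(> = start, * = accepting)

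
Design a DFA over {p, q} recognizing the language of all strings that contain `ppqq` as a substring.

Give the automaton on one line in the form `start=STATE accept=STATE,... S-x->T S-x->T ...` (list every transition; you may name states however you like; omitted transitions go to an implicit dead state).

start=A accept=E A-p->B A-q->A B-p->C B-q->A C-p->C C-q->D D-p->B D-q->E E-p->E E-q->E

States A..D record the length of the longest prefix of `ppqq` that matches the current input suffix. Reaching E means `ppqq` has been seen, and we stay there forever. Accept from E.
       p  q 
>  A   B  A 
   B   C  A 
   C   C  D 
   D   B  E 
 * E   E  E 
(> = start, * = accepting)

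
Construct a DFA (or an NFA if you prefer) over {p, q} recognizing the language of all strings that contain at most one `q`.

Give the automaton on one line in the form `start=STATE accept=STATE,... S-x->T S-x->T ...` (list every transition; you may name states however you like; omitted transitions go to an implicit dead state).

Count `q`s, saturating at 2: state A means no `q` yet, B means one `q` seen, C means more than one. Each `q` increments (capped at C); other symbols loop. Accept from {A, B}.
With 3 states:
       p  q 
>* A   A  B 
 * B   B  C 
   C   C  C 
(> = start, * = accepting)

start=A accept=A,B A-p->A A-q->B B-p->B B-q->C C-p->C C-q->C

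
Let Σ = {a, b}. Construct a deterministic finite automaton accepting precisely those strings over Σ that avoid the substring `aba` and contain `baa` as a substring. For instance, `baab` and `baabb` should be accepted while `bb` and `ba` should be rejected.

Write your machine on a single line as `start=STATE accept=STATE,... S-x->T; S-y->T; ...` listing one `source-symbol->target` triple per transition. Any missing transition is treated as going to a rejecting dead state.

Build one automaton per condition and run them in lockstep. One (4 states) tracks partial matches of the forbidden pattern `aba`; the other (4 states) tracks whether and how much of `baa` has been seen. Each combined state is a pair, one component from each; accept when both components accept. Minimizing collapses redundant product states.
A 9-state machine:
        a   b  
>  S0   S1  S2 
   S1   S1  S3 
   S2   S4  S2 
   S3   S5  S2 
   S4   S6  S3 
   S5   S5  S5 
 * S6   S6  S7 
 * S7   S5  S8 
 * S8   S6  S8 
(> = start, * = accepting)

start=S0; accept=S6,S7,S8; S0-a->S1; S0-b->S2; S1-a->S1; S1-b->S3; S2-a->S4; S2-b->S2; S3-a->S5; S3-b->S2; S4-a->S6; S4-b->S3; S5-a->S5; S5-b->S5; S6-a->S6; S6-b->S7; S7-a->S5; S7-b->S8; S8-a->S6; S8-b->S8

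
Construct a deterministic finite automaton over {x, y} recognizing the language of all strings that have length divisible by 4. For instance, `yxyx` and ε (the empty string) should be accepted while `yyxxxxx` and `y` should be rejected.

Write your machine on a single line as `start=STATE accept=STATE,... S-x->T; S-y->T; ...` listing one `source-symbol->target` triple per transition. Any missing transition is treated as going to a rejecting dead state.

start=q0; accept=q0; q0-x->q1; q0-y->q1; q1-x->q2; q1-y->q2; q2-x->q3; q2-y->q3; q3-x->q0; q3-y->q0

Count input length modulo 4: every symbol advances one step around the cycle q0 → q1 → q2 → q3 → q0. Accept at q0.
4 states suffice.
        x   y  
>* q0   q1  q1 
   q1   q2  q2 
   q2   q3  q3 
   q3   q0  q0 
(> = start, * = accepting)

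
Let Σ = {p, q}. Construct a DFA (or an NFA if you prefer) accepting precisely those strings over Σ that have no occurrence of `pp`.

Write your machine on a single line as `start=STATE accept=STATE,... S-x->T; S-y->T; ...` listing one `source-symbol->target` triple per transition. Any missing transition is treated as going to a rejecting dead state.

start=s0; accept=s0,s1; s0-p->s1; s0-q->s0; s1-p->s2; s1-q->s0; s2-p->s2; s2-q->s2

Track partial matches of the forbidden pattern `pp`. State s2 is a dead state reached once `pp` has occurred; every other state accepts. s0 means no part of `pp` is currently matched.
With 3 states:
        p   q  
>* s0   s1  s0 
 * s1   s2  s0 
   s2   s2  s2 
(> = start, * = accepting)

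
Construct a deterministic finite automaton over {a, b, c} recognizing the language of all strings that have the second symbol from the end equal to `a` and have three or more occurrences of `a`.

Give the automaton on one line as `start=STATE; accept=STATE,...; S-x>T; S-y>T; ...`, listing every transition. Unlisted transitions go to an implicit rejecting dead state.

Handle the two conditions separately and then intersect. One (13 states) tracks the last 2 symbols read; the other (5 states) tracks the count of `a`s, saturating at 4. Each combined state is a pair, one component from each; accept when both components accept. After merging equivalent states the machine shrinks.
        a   b   c  
>  q0   q1  q0  q0 
   q1   q2  q1  q1 
   q2   q3  q4  q4 
 * q3   q3  q5  q5 
   q4   q6  q4  q4 
 * q5   q6  q4  q4 
   q6   q3  q5  q5 
(> = start, * = accepting)

start=q0; accept=q3,q5; q0-a>q1; q0-b>q0; q0-c>q0; q1-a>q2; q1-b>q1; q1-c>q1; q2-a>q3; q2-b>q4; q2-c>q4; q3-a>q3; q3-b>q5; q3-c>q5; q4-a>q6; q4-b>q4; q4-c>q4; q5-a>q6; q5-b>q4; q5-c>q4; q6-a>q3; q6-b>q5; q6-c>q5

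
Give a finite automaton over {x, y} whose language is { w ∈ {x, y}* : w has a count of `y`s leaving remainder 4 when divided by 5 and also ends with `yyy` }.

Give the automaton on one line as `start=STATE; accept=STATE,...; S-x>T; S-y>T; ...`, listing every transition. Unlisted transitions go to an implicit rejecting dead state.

Handle the two conditions separately and then intersect. The first has 5 states tracking the count of `y`s modulo 5; the second has 4 states tracking how much of the suffix `yyy` has currently been matched. A product state is a pair (one from each), accepting exactly when both do.
20 states suffice.
          x    y  
>  q0     q0   q1 
   q1     q2   q3 
   q2     q2   q4 
   q3     q5   q6 
   q4     q5   q7 
   q5     q5   q8 
   q6     q9  q10 
   q7     q9  q10 
   q8     q9  q11 
   q9     q9  q12 
 * q10   q13  q14 
   q11   q13  q14 
   q12   q13  q15 
   q13   q13  q16 
   q14    q0  q17 
   q15    q0  q17 
   q16    q0  q18 
   q17    q2  q19 
   q18    q2  q19 
   q19    q5   q6 
(> = start, * = accepting)

start=q0; accept=q10; q0-x>q0; q0-y>q1; q1-x>q2; q1-y>q3; q2-x>q2; q2-y>q4; q3-x>q5; q3-y>q6; q4-x>q5; q4-y>q7; q5-x>q5; q5-y>q8; q6-x>q9; q6-y>q10; q7-x>q9; q7-y>q10; q8-x>q9; q8-y>q11; q9-x>q9; q9-y>q12; q10-x>q13; q10-y>q14; q11-x>q13; q11-y>q14; q12-x>q13; q12-y>q15; q13-x>q13; q13-y>q16; q14-x>q0; q14-y>q17; q15-x>q0; q15-y>q17; q16-x>q0; q16-y>q18; q17-x>q2; q17-y>q19; q18-x>q2; q18-y>q19; q19-x>q5; q19-y>q6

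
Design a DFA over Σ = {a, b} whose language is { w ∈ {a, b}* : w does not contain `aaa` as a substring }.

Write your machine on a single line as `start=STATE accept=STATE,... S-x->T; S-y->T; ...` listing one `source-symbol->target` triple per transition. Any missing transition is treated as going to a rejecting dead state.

Track partial matches of the forbidden pattern `aaa`. State q3 is a dead state reached once `aaa` has occurred; every other state accepts. q0 means no part of `aaa` is currently matched.
With 4 states:
        a   b  
>* q0   q1  q0 
 * q1   q2  q0 
 * q2   q3  q0 
   q3   q3  q3 
(> = start, * = accepting)

start=q0; accept=q0,q1,q2; q0-a->q1; q0-b->q0; q1-a->q2; q1-b->q0; q2-a->q3; q2-b->q0; q3-a->q3; q3-b->q3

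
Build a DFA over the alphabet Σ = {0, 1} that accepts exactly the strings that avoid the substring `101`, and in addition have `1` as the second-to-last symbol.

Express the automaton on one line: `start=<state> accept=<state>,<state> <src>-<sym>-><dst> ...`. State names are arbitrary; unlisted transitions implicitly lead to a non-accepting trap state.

start=q0 accept=q2,q3 q0-0->q0 q0-1->q1 q1-0->q2 q1-1->q3 q2-0->q0 q2-1->q4 q3-0->q2 q3-1->q3 q4-0->q4 q4-1->q4

Handle the two conditions separately and then intersect. One (4 states) tracks partial matches of the forbidden pattern `101`; the other (7 states) tracks the last 2 symbols read. Each combined state is a pair, one component from each; accept when both components accept. Equivalent product states are then merged.
A 5-state machine:
        0   1  
>  q0   q0  q1 
   q1   q2  q3 
 * q2   q0  q4 
 * q3   q2  q3 
   q4   q4  q4 
(> = start, * = accepting)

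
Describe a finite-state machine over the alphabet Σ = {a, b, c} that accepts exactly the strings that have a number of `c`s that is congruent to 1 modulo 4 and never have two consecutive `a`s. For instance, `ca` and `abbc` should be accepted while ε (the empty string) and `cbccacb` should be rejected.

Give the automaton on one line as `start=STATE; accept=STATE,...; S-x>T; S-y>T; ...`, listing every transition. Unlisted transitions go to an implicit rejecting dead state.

start=S0; accept=S2,S4; S0-a>S1; S0-b>S0; S0-c>S2; S1-a>S3; S1-b>S0; S1-c>S2; S2-a>S4; S2-b>S2; S2-c>S5; S3-a>S3; S3-b>S3; S3-c>S3; S4-a>S3; S4-b>S2; S4-c>S5; S5-a>S6; S5-b>S5; S5-c>S7; S6-a>S3; S6-b>S5; S6-c>S7; S7-a>S8; S7-b>S7; S7-c>S0; S8-a>S3; S8-b>S7; S8-c>S0

Handle the two conditions separately and then intersect. The first has 4 states tracking the count of `c`s modulo 4; the second has 3 states tracking partial matches of the forbidden pattern `aa`. A product state is a pair (one from each), accepting exactly when both do. Equivalent product states are then merged.
A 9-state machine:
        a   b   c  
>  S0   S1  S0  S2 
   S1   S3  S0  S2 
 * S2   S4  S2  S5 
   S3   S3  S3  S3 
 * S4   S3  S2  S5 
   S5   S6  S5  S7 
   S6   S3  S5  S7 
   S7   S8  S7  S0 
   S8   S3  S7  S0 
(> = start, * = accepting)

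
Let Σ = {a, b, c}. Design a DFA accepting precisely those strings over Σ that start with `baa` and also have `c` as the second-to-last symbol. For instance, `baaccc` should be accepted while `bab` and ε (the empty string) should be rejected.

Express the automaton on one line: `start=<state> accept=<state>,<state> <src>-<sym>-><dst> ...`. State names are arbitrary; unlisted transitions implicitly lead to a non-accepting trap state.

start=q0 accept=q20,q21,q22 q0-a->q1 q0-b->q2 q0-c->q3 q1-a->q4 q1-b->q5 q1-c->q6 q2-a->q7 q2-b->q8 q2-c->q9 q3-a->q10 q3-b->q11 q3-c->q12 q4-a->q4 q4-b->q5 q4-c->q6 q5-a->q13 q5-b->q8 q5-c->q9 q6-a->q10 q6-b->q11 q6-c->q12 q7-a->q14 q7-b->q5 q7-c->q6 q8-a->q13 q8-b->q8 q8-c->q9 q9-a->q10 q9-b->q11 q9-c->q12 q10-a->q4 q10-b->q5 q10-c->q6 q11-a->q13 q11-b->q8 q11-c->q9 q12-a->q10 q12-b->q11 q12-c->q12 q13-a->q4 q13-b->q5 q13-c->q6 q14-a->q14 q14-b->q15 q14-c->q16 q15-a->q17 q15-b->q18 q15-c->q19 q16-a->q20 q16-b->q21 q16-c->q22 q17-a->q14 q17-b->q15 q17-c->q16 q18-a->q17 q18-b->q18 q18-c->q19 q19-a->q20 q19-b->q21 q19-c->q22 q20-a->q14 q20-b->q15 q20-c->q16 q21-a->q17 q21-b->q18 q21-c->q19 q22-a->q20 q22-b->q21 q22-c->q22

Build one automaton per condition and run them in lockstep. The first has 5 states tracking whether the input so far still matches the prefix `baa`; the second has 13 states tracking the last 2 symbols read. A product state is a pair (one from each), accepting exactly when both do.
With 23 states:
          a    b    c  
>  q0     q1   q2   q3 
   q1     q4   q5   q6 
   q2     q7   q8   q9 
   q3    q10  q11  q12 
   q4     q4   q5   q6 
   q5    q13   q8   q9 
   q6    q10  q11  q12 
   q7    q14   q5   q6 
   q8    q13   q8   q9 
   q9    q10  q11  q12 
   q10    q4   q5   q6 
   q11   q13   q8   q9 
   q12   q10  q11  q12 
   q13    q4   q5   q6 
   q14   q14  q15  q16 
   q15   q17  q18  q19 
   q16   q20  q21  q22 
   q17   q14  q15  q16 
   q18   q17  q18  q19 
   q19   q20  q21  q22 
 * q20   q14  q15  q16 
 * q21   q17  q18  q19 
 * q22   q20  q21  q22 
(> = start, * = accepting)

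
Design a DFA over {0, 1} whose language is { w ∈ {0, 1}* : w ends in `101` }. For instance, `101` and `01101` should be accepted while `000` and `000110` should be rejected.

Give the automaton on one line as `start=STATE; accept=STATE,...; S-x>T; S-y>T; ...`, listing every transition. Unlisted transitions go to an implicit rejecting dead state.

start=q0; accept=q3; q0-0>q0; q0-1>q1; q1-0>q2; q1-1>q1; q2-0>q0; q2-1>q3; q3-0>q2; q3-1>q1

Remember how much of `101` the current input suffix matches. State q0 means no match yet; q1 means the last symbol is `1`; q2 means the last 2 symbols are `10`; q3 means the last 3 symbols are `101`. Only q3 accepts. On a mismatch, fall back to the longest proper suffix that is still a prefix of `101`.
With 4 states:
        0   1  
>  q0   q0  q1 
   q1   q2  q1 
   q2   q0  q3 
 * q3   q2  q1 
(> = start, * = accepting)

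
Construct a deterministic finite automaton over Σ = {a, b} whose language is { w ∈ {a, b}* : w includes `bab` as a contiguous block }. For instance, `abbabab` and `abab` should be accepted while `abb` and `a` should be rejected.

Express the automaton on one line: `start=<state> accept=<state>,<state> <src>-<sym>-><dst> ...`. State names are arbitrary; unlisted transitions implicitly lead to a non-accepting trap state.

Track how much of `bab` has been matched so far: state s0 is no progress, s3 is the absorbing accept state reached once `bab` has occurred. Intermediate states record partial matches; on a mismatch, fall back to the longest reusable overlap.
With 4 states:
        a   b  
>  s0   s0  s1 
   s1   s2  s1 
   s2   s0  s3 
 * s3   s3  s3 
(> = start, * = accepting)

start=s0 accept=s3 s0-a->s0 s0-b->s1 s1-a->s2 s1-b->s1 s2-a->s0 s2-b->s3 s3-a->s3 s3-b->s3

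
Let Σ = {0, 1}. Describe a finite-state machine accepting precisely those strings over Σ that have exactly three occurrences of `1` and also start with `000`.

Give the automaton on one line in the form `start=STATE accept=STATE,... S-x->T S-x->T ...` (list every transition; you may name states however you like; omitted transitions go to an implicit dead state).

Build one automaton per condition and run them in lockstep. The first has 5 states tracking the count of `1`s, saturating at 4; the second has 5 states tracking whether the input so far still matches the prefix `000`. A product state is a pair (one from each), accepting exactly when both do. After merging equivalent states the machine shrinks.
8 states suffice.
        0   1  
>  s0   s1  s2 
   s1   s3  s2 
   s2   s2  s2 
   s3   s4  s2 
   s4   s4  s5 
   s5   s5  s6 
   s6   s6  s7 
 * s7   s7  s2 
(> = start, * = accepting)

start=s0 accept=s7 s0-0->s1 s0-1->s2 s1-0->s3 s1-1->s2 s2-0->s2 s2-1->s2 s3-0->s4 s3-1->s2 s4-0->s4 s4-1->s5 s5-0->s5 s5-1->s6 s6-0->s6 s6-1->s7 s7-0->s7 s7-1->s2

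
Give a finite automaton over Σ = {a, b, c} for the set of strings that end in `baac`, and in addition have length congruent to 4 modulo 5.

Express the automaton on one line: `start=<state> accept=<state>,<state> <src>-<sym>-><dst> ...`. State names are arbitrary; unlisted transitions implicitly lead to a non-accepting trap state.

start=q0 accept=q8 q0-a->q1 q0-b->q2 q0-c->q1 q1-a->q3 q1-b->q3 q1-c->q3 q2-a->q4 q2-b->q3 q2-c->q3 q3-a->q5 q3-b->q5 q3-c->q5 q4-a->q6 q4-b->q5 q4-c->q5 q5-a->q7 q5-b->q7 q5-c->q7 q6-a->q7 q6-b->q7 q6-c->q8 q7-a->q0 q7-b->q0 q7-c->q0 q8-a->q0 q8-b->q0 q8-c->q0

Build one automaton per condition and run them in lockstep. One (5 states) tracks how much of the suffix `baac` has currently been matched; the other (5 states) tracks the input length modulo 5. Each combined state is a pair, one component from each; accept when both components accept. After merging equivalent states the machine shrinks.
9 states suffice.
        a   b   c  
>  q0   q1  q2  q1 
   q1   q3  q3  q3 
   q2   q4  q3  q3 
   q3   q5  q5  q5 
   q4   q6  q5  q5 
   q5   q7  q7  q7 
   q6   q7  q7  q8 
   q7   q0  q0  q0 
 * q8   q0  q0  q0 
(> = start, * = accepting)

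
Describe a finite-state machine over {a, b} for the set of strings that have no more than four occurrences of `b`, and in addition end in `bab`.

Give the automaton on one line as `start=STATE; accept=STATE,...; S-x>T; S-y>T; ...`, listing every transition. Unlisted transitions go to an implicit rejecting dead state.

Handle the two conditions separately and then intersect. The first has 6 states tracking the count of `b`s, saturating at 5; the second has 4 states tracking how much of the suffix `bab` has currently been matched. A product state is a pair (one from each), accepting exactly when both do.
          a    b  
>  q0     q0   q1 
   q1     q2   q3 
   q2     q4   q5 
   q3     q6   q7 
   q4     q4   q3 
 * q5     q6   q7 
   q6     q8   q9 
   q7    q10  q11 
   q8     q8   q7 
 * q9    q10  q11 
   q10   q12  q13 
   q11   q14  q15 
   q12   q12  q11 
 * q13   q14  q15 
   q14   q16  q17 
   q15   q18  q15 
   q16   q16  q15 
   q17   q18  q15 
   q18   q19  q17 
   q19   q19  q15 
(> = start, * = accepting)

start=q0; accept=q5,q9,q13; q0-a>q0; q0-b>q1; q1-a>q2; q1-b>q3; q2-a>q4; q2-b>q5; q3-a>q6; q3-b>q7; q4-a>q4; q4-b>q3; q5-a>q6; q5-b>q7; q6-a>q8; q6-b>q9; q7-a>q10; q7-b>q11; q8-a>q8; q8-b>q7; q9-a>q10; q9-b>q11; q10-a>q12; q10-b>q13; q11-a>q14; q11-b>q15; q12-a>q12; q12-b>q11; q13-a>q14; q13-b>q15; q14-a>q16; q14-b>q17; q15-a>q18; q15-b>q15; q16-a>q16; q16-b>q15; q17-a>q18; q17-b>q15; q18-a>q19; q18-b>q17; q19-a>q19; q19-b>q15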